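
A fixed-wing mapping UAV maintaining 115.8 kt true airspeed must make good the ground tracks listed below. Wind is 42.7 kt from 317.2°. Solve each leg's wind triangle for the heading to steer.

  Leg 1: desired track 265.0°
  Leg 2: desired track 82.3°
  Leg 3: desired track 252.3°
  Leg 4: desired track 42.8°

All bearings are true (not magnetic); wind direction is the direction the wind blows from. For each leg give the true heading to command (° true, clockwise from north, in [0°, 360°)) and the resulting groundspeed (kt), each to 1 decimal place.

Leg 1: desired track 265.0°; wind correction +16.9° → command heading 281.9°, groundspeed 84.6 kt
Leg 2: desired track 82.3°; wind correction -17.6° → command heading 64.7°, groundspeed 135.0 kt
Leg 3: desired track 252.3°; wind correction +19.5° → command heading 271.8°, groundspeed 91.0 kt
Leg 4: desired track 42.8°; wind correction -21.6° → command heading 21.2°, groundspeed 104.4 kt

Leg 1: heading=281.9°, groundspeed=84.6 kt
Leg 2: heading=64.7°, groundspeed=135.0 kt
Leg 3: heading=271.8°, groundspeed=91.0 kt
Leg 4: heading=21.2°, groundspeed=104.4 kt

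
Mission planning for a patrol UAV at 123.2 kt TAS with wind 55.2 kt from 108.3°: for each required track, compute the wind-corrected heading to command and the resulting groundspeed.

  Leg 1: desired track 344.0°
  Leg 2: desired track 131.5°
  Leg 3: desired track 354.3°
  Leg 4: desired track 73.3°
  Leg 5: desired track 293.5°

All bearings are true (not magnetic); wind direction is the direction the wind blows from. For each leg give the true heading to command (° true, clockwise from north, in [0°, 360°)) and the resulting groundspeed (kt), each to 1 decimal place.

Leg 1: heading=5.7°, groundspeed=145.6 kt
Leg 2: heading=121.3°, groundspeed=70.5 kt
Leg 3: heading=18.5°, groundspeed=134.9 kt
Leg 4: heading=88.2°, groundspeed=73.8 kt
Leg 5: heading=295.8°, groundspeed=178.1 kt

Leg 1: desired track 344.0°; wind correction +21.7° → command heading 5.7°, groundspeed 145.6 kt
Leg 2: desired track 131.5°; wind correction -10.2° → command heading 121.3°, groundspeed 70.5 kt
Leg 3: desired track 354.3°; wind correction +24.2° → command heading 18.5°, groundspeed 134.9 kt
Leg 4: desired track 73.3°; wind correction +14.9° → command heading 88.2°, groundspeed 73.8 kt
Leg 5: desired track 293.5°; wind correction +2.3° → command heading 295.8°, groundspeed 178.1 kt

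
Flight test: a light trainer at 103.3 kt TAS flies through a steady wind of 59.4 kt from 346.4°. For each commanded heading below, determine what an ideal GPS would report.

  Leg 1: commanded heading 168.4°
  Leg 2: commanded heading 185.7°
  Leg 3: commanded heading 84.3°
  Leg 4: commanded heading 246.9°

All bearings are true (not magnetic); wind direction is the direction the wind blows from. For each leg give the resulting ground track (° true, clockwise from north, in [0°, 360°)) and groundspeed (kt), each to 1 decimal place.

Leg 1: heading 168.4°; drift -0.7° → track 167.7°, groundspeed 162.7 kt
Leg 2: heading 185.7°; drift -7.0° → track 178.7°, groundspeed 160.6 kt
Leg 3: heading 84.3°; drift +27.8° → track 112.1°, groundspeed 126.0 kt
Leg 4: heading 246.9°; drift -27.4° → track 219.5°, groundspeed 127.4 kt

Leg 1: track=167.7°, groundspeed=162.7 kt
Leg 2: track=178.7°, groundspeed=160.6 kt
Leg 3: track=112.1°, groundspeed=126.0 kt
Leg 4: track=219.5°, groundspeed=127.4 kt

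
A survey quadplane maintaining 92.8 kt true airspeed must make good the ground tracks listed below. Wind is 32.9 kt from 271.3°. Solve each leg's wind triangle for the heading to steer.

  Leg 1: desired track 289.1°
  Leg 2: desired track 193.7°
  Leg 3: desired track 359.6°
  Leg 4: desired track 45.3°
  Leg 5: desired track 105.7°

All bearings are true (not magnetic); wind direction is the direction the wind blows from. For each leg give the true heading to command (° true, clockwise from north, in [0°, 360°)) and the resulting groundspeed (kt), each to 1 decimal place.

Leg 1: heading=282.9°, groundspeed=60.9 kt
Leg 2: heading=214.0°, groundspeed=80.0 kt
Leg 3: heading=338.8°, groundspeed=85.8 kt
Leg 4: heading=30.5°, groundspeed=112.6 kt
Leg 5: heading=110.8°, groundspeed=124.3 kt

Leg 1: desired track 289.1°; wind correction -6.2° → command heading 282.9°, groundspeed 60.9 kt
Leg 2: desired track 193.7°; wind correction +20.3° → command heading 214.0°, groundspeed 80.0 kt
Leg 3: desired track 359.6°; wind correction -20.8° → command heading 338.8°, groundspeed 85.8 kt
Leg 4: desired track 45.3°; wind correction -14.8° → command heading 30.5°, groundspeed 112.6 kt
Leg 5: desired track 105.7°; wind correction +5.1° → command heading 110.8°, groundspeed 124.3 kt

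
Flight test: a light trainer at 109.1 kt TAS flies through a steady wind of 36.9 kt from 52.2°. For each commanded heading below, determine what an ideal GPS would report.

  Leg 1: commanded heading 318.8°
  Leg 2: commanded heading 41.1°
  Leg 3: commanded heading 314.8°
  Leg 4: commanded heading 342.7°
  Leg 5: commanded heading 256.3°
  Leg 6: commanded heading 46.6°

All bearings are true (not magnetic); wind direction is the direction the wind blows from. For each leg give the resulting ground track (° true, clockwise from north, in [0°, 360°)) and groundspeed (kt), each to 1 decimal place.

Leg 1: track=300.5°, groundspeed=117.2 kt
Leg 2: track=35.5°, groundspeed=73.2 kt
Leg 3: track=297.0°, groundspeed=119.6 kt
Leg 4: track=322.9°, groundspeed=102.2 kt
Leg 5: track=250.3°, groundspeed=143.6 kt
Leg 6: track=43.8°, groundspeed=72.5 kt

Leg 1: heading 318.8°; drift -18.3° → track 300.5°, groundspeed 117.2 kt
Leg 2: heading 41.1°; drift -5.6° → track 35.5°, groundspeed 73.2 kt
Leg 3: heading 314.8°; drift -17.8° → track 297.0°, groundspeed 119.6 kt
Leg 4: heading 342.7°; drift -19.8° → track 322.9°, groundspeed 102.2 kt
Leg 5: heading 256.3°; drift -6.0° → track 250.3°, groundspeed 143.6 kt
Leg 6: heading 46.6°; drift -2.8° → track 43.8°, groundspeed 72.5 kt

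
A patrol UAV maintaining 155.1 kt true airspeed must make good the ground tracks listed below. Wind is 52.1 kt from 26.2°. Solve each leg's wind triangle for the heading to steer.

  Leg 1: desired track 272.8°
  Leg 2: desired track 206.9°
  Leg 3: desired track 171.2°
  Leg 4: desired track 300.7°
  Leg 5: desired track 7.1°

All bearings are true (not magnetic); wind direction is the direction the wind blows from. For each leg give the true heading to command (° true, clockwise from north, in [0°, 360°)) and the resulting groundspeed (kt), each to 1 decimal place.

Leg 1: desired track 272.8°; wind correction +18.0° → command heading 290.8°, groundspeed 168.2 kt
Leg 2: desired track 206.9°; wind correction +0.2° → command heading 207.1°, groundspeed 207.2 kt
Leg 3: desired track 171.2°; wind correction -11.1° → command heading 160.1°, groundspeed 194.9 kt
Leg 4: desired track 300.7°; wind correction +19.6° → command heading 320.3°, groundspeed 142.1 kt
Leg 5: desired track 7.1°; wind correction +6.3° → command heading 13.4°, groundspeed 104.9 kt

Leg 1: heading=290.8°, groundspeed=168.2 kt
Leg 2: heading=207.1°, groundspeed=207.2 kt
Leg 3: heading=160.1°, groundspeed=194.9 kt
Leg 4: heading=320.3°, groundspeed=142.1 kt
Leg 5: heading=13.4°, groundspeed=104.9 kt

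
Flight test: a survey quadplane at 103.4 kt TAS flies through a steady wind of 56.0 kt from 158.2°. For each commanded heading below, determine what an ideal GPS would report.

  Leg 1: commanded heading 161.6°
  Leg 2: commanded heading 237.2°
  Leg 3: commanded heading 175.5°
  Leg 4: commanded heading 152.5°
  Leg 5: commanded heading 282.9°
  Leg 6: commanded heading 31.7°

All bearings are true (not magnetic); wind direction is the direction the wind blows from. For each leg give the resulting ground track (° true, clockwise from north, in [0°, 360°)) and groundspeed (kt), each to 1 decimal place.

Leg 1: heading 161.6°; drift +4.0° → track 165.6°, groundspeed 47.6 kt
Leg 2: heading 237.2°; drift +30.7° → track 267.9°, groundspeed 107.8 kt
Leg 3: heading 175.5°; drift +18.4° → track 193.9°, groundspeed 52.6 kt
Leg 4: heading 152.5°; drift -6.7° → track 145.8°, groundspeed 48.0 kt
Leg 5: heading 282.9°; drift +18.8° → track 301.7°, groundspeed 142.9 kt
Leg 6: heading 31.7°; drift -18.2° → track 13.5°, groundspeed 143.9 kt

Leg 1: track=165.6°, groundspeed=47.6 kt
Leg 2: track=267.9°, groundspeed=107.8 kt
Leg 3: track=193.9°, groundspeed=52.6 kt
Leg 4: track=145.8°, groundspeed=48.0 kt
Leg 5: track=301.7°, groundspeed=142.9 kt
Leg 6: track=13.5°, groundspeed=143.9 kt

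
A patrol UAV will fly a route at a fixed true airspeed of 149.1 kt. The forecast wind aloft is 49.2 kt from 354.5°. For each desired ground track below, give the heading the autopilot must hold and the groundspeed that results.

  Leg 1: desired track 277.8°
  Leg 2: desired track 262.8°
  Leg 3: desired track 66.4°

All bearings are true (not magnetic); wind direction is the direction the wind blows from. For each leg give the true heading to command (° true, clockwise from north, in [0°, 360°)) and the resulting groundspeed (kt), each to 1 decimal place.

Leg 1: desired track 277.8°; wind correction +18.7° → command heading 296.5°, groundspeed 129.9 kt
Leg 2: desired track 262.8°; wind correction +19.3° → command heading 282.1°, groundspeed 142.2 kt
Leg 3: desired track 66.4°; wind correction -18.3° → command heading 48.1°, groundspeed 126.3 kt

Leg 1: heading=296.5°, groundspeed=129.9 kt
Leg 2: heading=282.1°, groundspeed=142.2 kt
Leg 3: heading=48.1°, groundspeed=126.3 kt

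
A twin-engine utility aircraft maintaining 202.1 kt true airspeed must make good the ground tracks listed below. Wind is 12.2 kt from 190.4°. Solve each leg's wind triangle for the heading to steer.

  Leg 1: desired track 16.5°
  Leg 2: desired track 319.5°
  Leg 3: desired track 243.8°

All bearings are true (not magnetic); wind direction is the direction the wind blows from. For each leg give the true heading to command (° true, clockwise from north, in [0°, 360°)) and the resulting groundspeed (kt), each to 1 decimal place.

Leg 1: heading=16.9°, groundspeed=214.2 kt
Leg 2: heading=316.8°, groundspeed=209.6 kt
Leg 3: heading=241.0°, groundspeed=194.6 kt

Leg 1: desired track 16.5°; wind correction +0.4° → command heading 16.9°, groundspeed 214.2 kt
Leg 2: desired track 319.5°; wind correction -2.7° → command heading 316.8°, groundspeed 209.6 kt
Leg 3: desired track 243.8°; wind correction -2.8° → command heading 241.0°, groundspeed 194.6 kt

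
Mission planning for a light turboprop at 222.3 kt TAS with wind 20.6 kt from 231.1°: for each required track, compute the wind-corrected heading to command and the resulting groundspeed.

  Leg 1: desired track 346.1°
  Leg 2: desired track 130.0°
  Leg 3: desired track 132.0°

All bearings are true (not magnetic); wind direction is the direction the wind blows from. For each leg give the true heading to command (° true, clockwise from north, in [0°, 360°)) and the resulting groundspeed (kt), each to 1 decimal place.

Leg 1: heading=341.3°, groundspeed=230.2 kt
Leg 2: heading=135.2°, groundspeed=225.3 kt
Leg 3: heading=137.2°, groundspeed=224.6 kt

Leg 1: desired track 346.1°; wind correction -4.8° → command heading 341.3°, groundspeed 230.2 kt
Leg 2: desired track 130.0°; wind correction +5.2° → command heading 135.2°, groundspeed 225.3 kt
Leg 3: desired track 132.0°; wind correction +5.2° → command heading 137.2°, groundspeed 224.6 kt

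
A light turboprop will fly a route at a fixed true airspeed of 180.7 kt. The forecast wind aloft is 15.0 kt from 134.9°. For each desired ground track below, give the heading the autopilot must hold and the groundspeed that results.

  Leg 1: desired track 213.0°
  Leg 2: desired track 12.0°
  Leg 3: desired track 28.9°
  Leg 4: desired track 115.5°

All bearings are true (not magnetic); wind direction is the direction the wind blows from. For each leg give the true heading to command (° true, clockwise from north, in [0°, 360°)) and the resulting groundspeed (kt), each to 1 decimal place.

Leg 1: desired track 213.0°; wind correction -4.7° → command heading 208.3°, groundspeed 177.0 kt
Leg 2: desired track 12.0°; wind correction +4.0° → command heading 16.0°, groundspeed 188.4 kt
Leg 3: desired track 28.9°; wind correction +4.6° → command heading 33.5°, groundspeed 184.3 kt
Leg 4: desired track 115.5°; wind correction +1.6° → command heading 117.1°, groundspeed 166.5 kt

Leg 1: heading=208.3°, groundspeed=177.0 kt
Leg 2: heading=16.0°, groundspeed=188.4 kt
Leg 3: heading=33.5°, groundspeed=184.3 kt
Leg 4: heading=117.1°, groundspeed=166.5 kt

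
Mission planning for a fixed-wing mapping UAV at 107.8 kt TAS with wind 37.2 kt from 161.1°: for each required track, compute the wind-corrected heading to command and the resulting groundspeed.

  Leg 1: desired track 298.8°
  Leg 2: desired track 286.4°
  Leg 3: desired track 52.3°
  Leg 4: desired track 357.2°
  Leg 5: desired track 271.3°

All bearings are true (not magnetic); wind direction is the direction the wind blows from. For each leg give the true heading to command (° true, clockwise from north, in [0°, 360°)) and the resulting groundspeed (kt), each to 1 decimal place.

Leg 1: desired track 298.8°; wind correction -13.4° → command heading 285.4°, groundspeed 132.4 kt
Leg 2: desired track 286.4°; wind correction -16.4° → command heading 270.0°, groundspeed 124.9 kt
Leg 3: desired track 52.3°; wind correction +19.1° → command heading 71.4°, groundspeed 113.9 kt
Leg 4: desired track 357.2°; wind correction +5.5° → command heading 2.7°, groundspeed 143.0 kt
Leg 5: desired track 271.3°; wind correction -18.9° → command heading 252.4°, groundspeed 114.8 kt

Leg 1: heading=285.4°, groundspeed=132.4 kt
Leg 2: heading=270.0°, groundspeed=124.9 kt
Leg 3: heading=71.4°, groundspeed=113.9 kt
Leg 4: heading=2.7°, groundspeed=143.0 kt
Leg 5: heading=252.4°, groundspeed=114.8 kt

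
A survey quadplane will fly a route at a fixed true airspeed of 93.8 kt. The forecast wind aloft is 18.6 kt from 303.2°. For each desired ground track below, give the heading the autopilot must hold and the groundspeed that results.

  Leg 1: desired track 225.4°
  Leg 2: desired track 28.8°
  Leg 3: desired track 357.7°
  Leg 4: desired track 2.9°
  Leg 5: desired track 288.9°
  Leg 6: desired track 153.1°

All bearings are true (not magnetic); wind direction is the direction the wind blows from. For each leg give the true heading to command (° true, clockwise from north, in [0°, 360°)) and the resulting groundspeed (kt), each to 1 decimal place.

Leg 1: desired track 225.4°; wind correction +11.2° → command heading 236.6°, groundspeed 88.1 kt
Leg 2: desired track 28.8°; wind correction -11.4° → command heading 17.4°, groundspeed 90.5 kt
Leg 3: desired track 357.7°; wind correction -9.3° → command heading 348.4°, groundspeed 81.8 kt
Leg 4: desired track 2.9°; wind correction -9.9° → command heading 353.0°, groundspeed 83.0 kt
Leg 5: desired track 288.9°; wind correction +2.8° → command heading 291.7°, groundspeed 75.7 kt
Leg 6: desired track 153.1°; wind correction +5.7° → command heading 158.8°, groundspeed 109.5 kt

Leg 1: heading=236.6°, groundspeed=88.1 kt
Leg 2: heading=17.4°, groundspeed=90.5 kt
Leg 3: heading=348.4°, groundspeed=81.8 kt
Leg 4: heading=353.0°, groundspeed=83.0 kt
Leg 5: heading=291.7°, groundspeed=75.7 kt
Leg 6: heading=158.8°, groundspeed=109.5 kt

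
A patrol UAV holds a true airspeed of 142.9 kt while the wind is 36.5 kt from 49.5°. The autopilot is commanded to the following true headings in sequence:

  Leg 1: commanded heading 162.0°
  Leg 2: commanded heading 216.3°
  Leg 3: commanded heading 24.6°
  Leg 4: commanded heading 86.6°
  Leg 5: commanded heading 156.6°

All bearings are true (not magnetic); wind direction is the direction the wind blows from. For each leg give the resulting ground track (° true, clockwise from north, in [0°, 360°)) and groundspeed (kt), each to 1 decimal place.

Leg 1: heading 162.0°; drift +12.1° → track 174.1°, groundspeed 160.5 kt
Leg 2: heading 216.3°; drift +2.7° → track 219.0°, groundspeed 178.6 kt
Leg 3: heading 24.6°; drift -8.0° → track 16.6°, groundspeed 110.9 kt
Leg 4: heading 86.6°; drift +11.0° → track 97.6°, groundspeed 115.9 kt
Leg 5: heading 156.6°; drift +12.8° → track 169.4°, groundspeed 157.5 kt

Leg 1: track=174.1°, groundspeed=160.5 kt
Leg 2: track=219.0°, groundspeed=178.6 kt
Leg 3: track=16.6°, groundspeed=110.9 kt
Leg 4: track=97.6°, groundspeed=115.9 kt
Leg 5: track=169.4°, groundspeed=157.5 kt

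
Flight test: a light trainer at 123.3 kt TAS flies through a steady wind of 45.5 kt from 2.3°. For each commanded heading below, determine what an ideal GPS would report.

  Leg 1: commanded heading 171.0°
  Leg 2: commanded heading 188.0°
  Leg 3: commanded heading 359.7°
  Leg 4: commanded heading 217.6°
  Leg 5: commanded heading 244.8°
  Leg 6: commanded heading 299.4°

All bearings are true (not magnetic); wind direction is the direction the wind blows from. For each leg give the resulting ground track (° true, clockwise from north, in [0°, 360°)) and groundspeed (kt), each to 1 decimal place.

Leg 1: heading 171.0°; drift +3.0° → track 174.0°, groundspeed 168.2 kt
Leg 2: heading 188.0°; drift -1.5° → track 186.5°, groundspeed 168.6 kt
Leg 3: heading 359.7°; drift -1.5° → track 358.2°, groundspeed 77.9 kt
Leg 4: heading 217.6°; drift -9.3° → track 208.3°, groundspeed 162.6 kt
Leg 5: heading 244.8°; drift -15.6° → track 229.2°, groundspeed 149.8 kt
Leg 6: heading 299.4°; drift -21.5° → track 277.9°, groundspeed 110.3 kt

Leg 1: track=174.0°, groundspeed=168.2 kt
Leg 2: track=186.5°, groundspeed=168.6 kt
Leg 3: track=358.2°, groundspeed=77.9 kt
Leg 4: track=208.3°, groundspeed=162.6 kt
Leg 5: track=229.2°, groundspeed=149.8 kt
Leg 6: track=277.9°, groundspeed=110.3 kt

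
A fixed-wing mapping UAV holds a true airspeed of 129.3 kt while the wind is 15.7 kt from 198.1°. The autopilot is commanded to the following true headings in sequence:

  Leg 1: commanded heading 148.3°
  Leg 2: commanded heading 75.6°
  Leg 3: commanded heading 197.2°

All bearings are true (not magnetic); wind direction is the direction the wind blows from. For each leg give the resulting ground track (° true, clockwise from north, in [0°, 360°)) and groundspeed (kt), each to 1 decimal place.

Leg 1: track=142.6°, groundspeed=119.8 kt
Leg 2: track=70.1°, groundspeed=138.4 kt
Leg 3: track=197.1°, groundspeed=113.6 kt

Leg 1: heading 148.3°; drift -5.7° → track 142.6°, groundspeed 119.8 kt
Leg 2: heading 75.6°; drift -5.5° → track 70.1°, groundspeed 138.4 kt
Leg 3: heading 197.2°; drift -0.1° → track 197.1°, groundspeed 113.6 kt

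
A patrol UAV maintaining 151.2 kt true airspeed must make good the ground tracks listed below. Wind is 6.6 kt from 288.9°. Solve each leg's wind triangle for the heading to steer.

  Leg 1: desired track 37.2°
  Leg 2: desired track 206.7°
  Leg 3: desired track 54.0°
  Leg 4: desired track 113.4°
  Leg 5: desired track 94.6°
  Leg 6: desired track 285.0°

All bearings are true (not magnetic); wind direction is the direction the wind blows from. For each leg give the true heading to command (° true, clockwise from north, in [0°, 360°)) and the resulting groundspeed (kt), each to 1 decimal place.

Leg 1: desired track 37.2°; wind correction -2.4° → command heading 34.8°, groundspeed 153.1 kt
Leg 2: desired track 206.7°; wind correction +2.5° → command heading 209.2°, groundspeed 150.2 kt
Leg 3: desired track 54.0°; wind correction -2.0° → command heading 52.0°, groundspeed 154.9 kt
Leg 4: desired track 113.4°; wind correction +0.2° → command heading 113.6°, groundspeed 157.8 kt
Leg 5: desired track 94.6°; wind correction -0.6° → command heading 94.0°, groundspeed 157.6 kt
Leg 6: desired track 285.0°; wind correction +0.2° → command heading 285.2°, groundspeed 144.6 kt

Leg 1: heading=34.8°, groundspeed=153.1 kt
Leg 2: heading=209.2°, groundspeed=150.2 kt
Leg 3: heading=52.0°, groundspeed=154.9 kt
Leg 4: heading=113.6°, groundspeed=157.8 kt
Leg 5: heading=94.0°, groundspeed=157.6 kt
Leg 6: heading=285.2°, groundspeed=144.6 kt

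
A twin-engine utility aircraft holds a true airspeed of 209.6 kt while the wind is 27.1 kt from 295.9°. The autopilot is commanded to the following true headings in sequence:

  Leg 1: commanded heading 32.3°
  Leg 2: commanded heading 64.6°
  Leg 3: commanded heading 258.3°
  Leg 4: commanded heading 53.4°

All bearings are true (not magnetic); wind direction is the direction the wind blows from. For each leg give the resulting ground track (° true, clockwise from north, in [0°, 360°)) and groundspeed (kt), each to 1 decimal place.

Leg 1: track=39.5°, groundspeed=214.3 kt
Leg 2: track=69.9°, groundspeed=227.5 kt
Leg 3: track=253.3°, groundspeed=188.9 kt
Leg 4: track=59.6°, groundspeed=223.4 kt

Leg 1: heading 32.3°; drift +7.2° → track 39.5°, groundspeed 214.3 kt
Leg 2: heading 64.6°; drift +5.3° → track 69.9°, groundspeed 227.5 kt
Leg 3: heading 258.3°; drift -5.0° → track 253.3°, groundspeed 188.9 kt
Leg 4: heading 53.4°; drift +6.2° → track 59.6°, groundspeed 223.4 kt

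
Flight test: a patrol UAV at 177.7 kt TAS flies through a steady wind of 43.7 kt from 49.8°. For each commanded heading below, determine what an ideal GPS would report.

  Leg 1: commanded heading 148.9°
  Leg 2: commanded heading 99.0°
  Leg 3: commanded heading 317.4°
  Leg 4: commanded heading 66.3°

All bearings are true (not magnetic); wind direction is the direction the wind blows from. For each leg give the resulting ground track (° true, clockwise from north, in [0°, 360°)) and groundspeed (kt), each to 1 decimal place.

Leg 1: track=162.1°, groundspeed=189.6 kt
Leg 2: track=111.5°, groundspeed=152.8 kt
Leg 3: track=303.7°, groundspeed=184.8 kt
Leg 4: track=71.5°, groundspeed=136.4 kt

Leg 1: heading 148.9°; drift +13.2° → track 162.1°, groundspeed 189.6 kt
Leg 2: heading 99.0°; drift +12.5° → track 111.5°, groundspeed 152.8 kt
Leg 3: heading 317.4°; drift -13.7° → track 303.7°, groundspeed 184.8 kt
Leg 4: heading 66.3°; drift +5.2° → track 71.5°, groundspeed 136.4 kt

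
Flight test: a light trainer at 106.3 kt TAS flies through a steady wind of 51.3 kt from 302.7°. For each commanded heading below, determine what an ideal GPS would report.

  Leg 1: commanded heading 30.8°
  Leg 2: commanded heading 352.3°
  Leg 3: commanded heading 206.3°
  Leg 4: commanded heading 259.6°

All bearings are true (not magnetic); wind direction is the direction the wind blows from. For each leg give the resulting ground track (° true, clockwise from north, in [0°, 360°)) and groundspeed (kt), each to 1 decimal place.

Leg 1: heading 30.8°; drift +26.1° → track 56.9°, groundspeed 116.5 kt
Leg 2: heading 352.3°; drift +28.1° → track 20.4°, groundspeed 82.8 kt
Leg 3: heading 206.3°; drift -24.5° → track 181.8°, groundspeed 123.1 kt
Leg 4: heading 259.6°; drift -27.0° → track 232.6°, groundspeed 77.3 kt

Leg 1: track=56.9°, groundspeed=116.5 kt
Leg 2: track=20.4°, groundspeed=82.8 kt
Leg 3: track=181.8°, groundspeed=123.1 kt
Leg 4: track=232.6°, groundspeed=77.3 kt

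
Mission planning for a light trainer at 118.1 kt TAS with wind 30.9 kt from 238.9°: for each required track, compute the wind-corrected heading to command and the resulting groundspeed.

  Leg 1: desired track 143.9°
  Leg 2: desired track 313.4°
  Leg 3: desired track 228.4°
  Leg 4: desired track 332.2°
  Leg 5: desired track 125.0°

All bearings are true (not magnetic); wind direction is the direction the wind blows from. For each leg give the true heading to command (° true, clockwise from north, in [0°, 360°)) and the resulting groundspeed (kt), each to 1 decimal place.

Leg 1: heading=159.0°, groundspeed=116.7 kt
Leg 2: heading=298.8°, groundspeed=106.0 kt
Leg 3: heading=231.1°, groundspeed=87.6 kt
Leg 4: heading=317.1°, groundspeed=115.8 kt
Leg 5: heading=138.8°, groundspeed=127.2 kt

Leg 1: desired track 143.9°; wind correction +15.1° → command heading 159.0°, groundspeed 116.7 kt
Leg 2: desired track 313.4°; wind correction -14.6° → command heading 298.8°, groundspeed 106.0 kt
Leg 3: desired track 228.4°; wind correction +2.7° → command heading 231.1°, groundspeed 87.6 kt
Leg 4: desired track 332.2°; wind correction -15.1° → command heading 317.1°, groundspeed 115.8 kt
Leg 5: desired track 125.0°; wind correction +13.8° → command heading 138.8°, groundspeed 127.2 kt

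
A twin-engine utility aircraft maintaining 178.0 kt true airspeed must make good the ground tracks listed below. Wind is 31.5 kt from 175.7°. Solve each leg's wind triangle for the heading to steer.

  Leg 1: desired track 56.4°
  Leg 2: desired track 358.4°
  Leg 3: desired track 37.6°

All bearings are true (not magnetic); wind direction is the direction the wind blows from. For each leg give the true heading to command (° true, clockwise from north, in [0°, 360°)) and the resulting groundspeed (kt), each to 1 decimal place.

Leg 1: heading=65.3°, groundspeed=191.3 kt
Leg 2: heading=358.9°, groundspeed=209.5 kt
Leg 3: heading=44.4°, groundspeed=200.2 kt

Leg 1: desired track 56.4°; wind correction +8.9° → command heading 65.3°, groundspeed 191.3 kt
Leg 2: desired track 358.4°; wind correction +0.5° → command heading 358.9°, groundspeed 209.5 kt
Leg 3: desired track 37.6°; wind correction +6.8° → command heading 44.4°, groundspeed 200.2 kt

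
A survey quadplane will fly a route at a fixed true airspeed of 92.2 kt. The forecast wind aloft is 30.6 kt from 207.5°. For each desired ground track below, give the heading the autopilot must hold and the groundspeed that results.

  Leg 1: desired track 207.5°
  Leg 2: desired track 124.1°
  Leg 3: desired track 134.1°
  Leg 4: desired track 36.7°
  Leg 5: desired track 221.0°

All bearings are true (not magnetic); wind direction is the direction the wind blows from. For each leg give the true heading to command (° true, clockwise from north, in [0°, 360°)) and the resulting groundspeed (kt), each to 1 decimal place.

Leg 1: desired track 207.5°; wind correction +0.0° → command heading 207.5°, groundspeed 61.6 kt
Leg 2: desired track 124.1°; wind correction +19.2° → command heading 143.3°, groundspeed 83.5 kt
Leg 3: desired track 134.1°; wind correction +18.5° → command heading 152.6°, groundspeed 78.7 kt
Leg 4: desired track 36.7°; wind correction +3.0° → command heading 39.7°, groundspeed 122.3 kt
Leg 5: desired track 221.0°; wind correction -4.4° → command heading 216.6°, groundspeed 62.2 kt

Leg 1: heading=207.5°, groundspeed=61.6 kt
Leg 2: heading=143.3°, groundspeed=83.5 kt
Leg 3: heading=152.6°, groundspeed=78.7 kt
Leg 4: heading=39.7°, groundspeed=122.3 kt
Leg 5: heading=216.6°, groundspeed=62.2 kt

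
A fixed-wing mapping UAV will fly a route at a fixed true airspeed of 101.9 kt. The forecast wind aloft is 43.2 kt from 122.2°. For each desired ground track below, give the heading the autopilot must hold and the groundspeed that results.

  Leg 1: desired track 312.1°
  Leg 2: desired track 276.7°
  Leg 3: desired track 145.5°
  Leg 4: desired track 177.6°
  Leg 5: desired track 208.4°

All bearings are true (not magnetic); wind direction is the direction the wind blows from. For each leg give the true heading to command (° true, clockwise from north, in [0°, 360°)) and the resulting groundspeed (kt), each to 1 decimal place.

Leg 1: desired track 312.1°; wind correction +4.2° → command heading 316.3°, groundspeed 144.2 kt
Leg 2: desired track 276.7°; wind correction -10.5° → command heading 266.2°, groundspeed 139.2 kt
Leg 3: desired track 145.5°; wind correction -9.7° → command heading 135.8°, groundspeed 60.8 kt
Leg 4: desired track 177.6°; wind correction -20.4° → command heading 157.2°, groundspeed 71.0 kt
Leg 5: desired track 208.4°; wind correction -25.0° → command heading 183.4°, groundspeed 89.5 kt

Leg 1: heading=316.3°, groundspeed=144.2 kt
Leg 2: heading=266.2°, groundspeed=139.2 kt
Leg 3: heading=135.8°, groundspeed=60.8 kt
Leg 4: heading=157.2°, groundspeed=71.0 kt
Leg 5: heading=183.4°, groundspeed=89.5 kt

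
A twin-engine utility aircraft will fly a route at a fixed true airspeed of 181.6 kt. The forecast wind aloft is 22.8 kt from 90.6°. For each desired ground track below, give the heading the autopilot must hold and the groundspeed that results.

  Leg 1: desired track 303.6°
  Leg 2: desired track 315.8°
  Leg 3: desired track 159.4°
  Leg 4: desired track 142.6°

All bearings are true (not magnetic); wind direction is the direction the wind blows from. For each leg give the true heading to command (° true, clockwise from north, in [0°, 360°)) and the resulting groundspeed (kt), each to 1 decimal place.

Leg 1: desired track 303.6°; wind correction +3.9° → command heading 307.5°, groundspeed 200.3 kt
Leg 2: desired track 315.8°; wind correction +5.1° → command heading 320.9°, groundspeed 196.9 kt
Leg 3: desired track 159.4°; wind correction -6.7° → command heading 152.7°, groundspeed 172.1 kt
Leg 4: desired track 142.6°; wind correction -5.7° → command heading 136.9°, groundspeed 166.7 kt

Leg 1: heading=307.5°, groundspeed=200.3 kt
Leg 2: heading=320.9°, groundspeed=196.9 kt
Leg 3: heading=152.7°, groundspeed=172.1 kt
Leg 4: heading=136.9°, groundspeed=166.7 kt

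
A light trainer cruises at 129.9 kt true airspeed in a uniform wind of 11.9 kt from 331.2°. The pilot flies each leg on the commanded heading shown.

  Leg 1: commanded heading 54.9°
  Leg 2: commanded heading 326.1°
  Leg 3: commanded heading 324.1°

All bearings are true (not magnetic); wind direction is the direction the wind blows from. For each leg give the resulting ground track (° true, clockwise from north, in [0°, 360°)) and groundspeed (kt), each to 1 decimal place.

Leg 1: track=60.2°, groundspeed=129.1 kt
Leg 2: track=325.6°, groundspeed=118.1 kt
Leg 3: track=323.4°, groundspeed=118.1 kt

Leg 1: heading 54.9°; drift +5.3° → track 60.2°, groundspeed 129.1 kt
Leg 2: heading 326.1°; drift -0.5° → track 325.6°, groundspeed 118.1 kt
Leg 3: heading 324.1°; drift -0.7° → track 323.4°, groundspeed 118.1 kt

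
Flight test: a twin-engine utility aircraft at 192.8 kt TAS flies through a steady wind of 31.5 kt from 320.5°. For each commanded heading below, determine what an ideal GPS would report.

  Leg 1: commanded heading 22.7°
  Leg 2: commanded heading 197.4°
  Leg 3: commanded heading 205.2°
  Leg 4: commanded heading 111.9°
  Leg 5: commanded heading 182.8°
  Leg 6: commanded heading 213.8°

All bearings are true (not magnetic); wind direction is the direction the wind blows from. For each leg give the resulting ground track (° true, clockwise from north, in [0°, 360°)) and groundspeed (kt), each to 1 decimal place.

Leg 1: heading 22.7°; drift +8.9° → track 31.6°, groundspeed 180.3 kt
Leg 2: heading 197.4°; drift -7.2° → track 190.2°, groundspeed 211.7 kt
Leg 3: heading 205.2°; drift -7.9° → track 197.3°, groundspeed 208.2 kt
Leg 4: heading 111.9°; drift +3.9° → track 115.8°, groundspeed 221.0 kt
Leg 5: heading 182.8°; drift -5.6° → track 177.2°, groundspeed 217.1 kt
Leg 6: heading 213.8°; drift -8.5° → track 205.3°, groundspeed 204.1 kt

Leg 1: track=31.6°, groundspeed=180.3 kt
Leg 2: track=190.2°, groundspeed=211.7 kt
Leg 3: track=197.3°, groundspeed=208.2 kt
Leg 4: track=115.8°, groundspeed=221.0 kt
Leg 5: track=177.2°, groundspeed=217.1 kt
Leg 6: track=205.3°, groundspeed=204.1 kt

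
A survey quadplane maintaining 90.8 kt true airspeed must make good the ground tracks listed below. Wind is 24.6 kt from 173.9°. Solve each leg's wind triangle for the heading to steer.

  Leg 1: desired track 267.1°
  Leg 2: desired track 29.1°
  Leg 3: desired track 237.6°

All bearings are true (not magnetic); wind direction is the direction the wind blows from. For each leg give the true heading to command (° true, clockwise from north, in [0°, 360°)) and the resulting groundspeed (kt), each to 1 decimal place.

Leg 1: desired track 267.1°; wind correction -15.7° → command heading 251.4°, groundspeed 88.8 kt
Leg 2: desired track 29.1°; wind correction +9.0° → command heading 38.1°, groundspeed 109.8 kt
Leg 3: desired track 237.6°; wind correction -14.1° → command heading 223.5°, groundspeed 77.2 kt

Leg 1: heading=251.4°, groundspeed=88.8 kt
Leg 2: heading=38.1°, groundspeed=109.8 kt
Leg 3: heading=223.5°, groundspeed=77.2 kt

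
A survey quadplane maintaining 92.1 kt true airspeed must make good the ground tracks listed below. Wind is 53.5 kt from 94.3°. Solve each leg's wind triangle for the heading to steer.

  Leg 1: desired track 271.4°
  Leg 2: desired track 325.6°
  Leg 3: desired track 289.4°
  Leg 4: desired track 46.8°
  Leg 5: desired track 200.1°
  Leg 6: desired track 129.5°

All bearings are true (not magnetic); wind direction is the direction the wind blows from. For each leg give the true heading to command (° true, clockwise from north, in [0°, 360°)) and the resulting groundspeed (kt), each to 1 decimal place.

Leg 1: heading=269.7°, groundspeed=145.5 kt
Leg 2: heading=352.6°, groundspeed=115.5 kt
Leg 3: heading=298.1°, groundspeed=142.7 kt
Leg 4: heading=72.2°, groundspeed=47.1 kt
Leg 5: heading=166.1°, groundspeed=90.9 kt
Leg 6: heading=109.9°, groundspeed=43.1 kt

Leg 1: desired track 271.4°; wind correction -1.7° → command heading 269.7°, groundspeed 145.5 kt
Leg 2: desired track 325.6°; wind correction +27.0° → command heading 352.6°, groundspeed 115.5 kt
Leg 3: desired track 289.4°; wind correction +8.7° → command heading 298.1°, groundspeed 142.7 kt
Leg 4: desired track 46.8°; wind correction +25.4° → command heading 72.2°, groundspeed 47.1 kt
Leg 5: desired track 200.1°; wind correction -34.0° → command heading 166.1°, groundspeed 90.9 kt
Leg 6: desired track 129.5°; wind correction -19.6° → command heading 109.9°, groundspeed 43.1 kt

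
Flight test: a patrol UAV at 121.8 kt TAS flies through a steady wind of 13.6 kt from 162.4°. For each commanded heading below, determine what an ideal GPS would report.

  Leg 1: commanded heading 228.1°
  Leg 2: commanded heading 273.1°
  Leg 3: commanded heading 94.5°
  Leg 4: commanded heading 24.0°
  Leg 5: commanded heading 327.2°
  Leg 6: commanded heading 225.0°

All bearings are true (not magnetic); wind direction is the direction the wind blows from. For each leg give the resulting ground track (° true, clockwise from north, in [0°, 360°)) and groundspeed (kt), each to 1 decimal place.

Leg 1: track=234.2°, groundspeed=116.9 kt
Leg 2: track=278.8°, groundspeed=127.2 kt
Leg 3: track=88.3°, groundspeed=117.4 kt
Leg 4: track=20.1°, groundspeed=132.3 kt
Leg 5: track=328.7°, groundspeed=135.0 kt
Leg 6: track=231.0°, groundspeed=116.2 kt

Leg 1: heading 228.1°; drift +6.1° → track 234.2°, groundspeed 116.9 kt
Leg 2: heading 273.1°; drift +5.7° → track 278.8°, groundspeed 127.2 kt
Leg 3: heading 94.5°; drift -6.2° → track 88.3°, groundspeed 117.4 kt
Leg 4: heading 24.0°; drift -3.9° → track 20.1°, groundspeed 132.3 kt
Leg 5: heading 327.2°; drift +1.5° → track 328.7°, groundspeed 135.0 kt
Leg 6: heading 225.0°; drift +6.0° → track 231.0°, groundspeed 116.2 kt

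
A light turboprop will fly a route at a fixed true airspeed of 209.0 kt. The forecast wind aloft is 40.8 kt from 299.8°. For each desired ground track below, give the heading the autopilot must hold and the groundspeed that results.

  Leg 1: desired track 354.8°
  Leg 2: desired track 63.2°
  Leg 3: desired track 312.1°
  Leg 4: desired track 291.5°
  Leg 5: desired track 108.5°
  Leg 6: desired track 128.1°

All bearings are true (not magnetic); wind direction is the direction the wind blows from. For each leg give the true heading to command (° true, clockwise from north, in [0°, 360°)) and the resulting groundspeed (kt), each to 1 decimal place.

Leg 1: desired track 354.8°; wind correction -9.2° → command heading 345.6°, groundspeed 182.9 kt
Leg 2: desired track 63.2°; wind correction -9.4° → command heading 53.8°, groundspeed 228.7 kt
Leg 3: desired track 312.1°; wind correction -2.4° → command heading 309.7°, groundspeed 169.0 kt
Leg 4: desired track 291.5°; wind correction +1.6° → command heading 293.1°, groundspeed 168.5 kt
Leg 5: desired track 108.5°; wind correction -2.2° → command heading 106.3°, groundspeed 248.9 kt
Leg 6: desired track 128.1°; wind correction +1.6° → command heading 129.7°, groundspeed 249.3 kt

Leg 1: heading=345.6°, groundspeed=182.9 kt
Leg 2: heading=53.8°, groundspeed=228.7 kt
Leg 3: heading=309.7°, groundspeed=169.0 kt
Leg 4: heading=293.1°, groundspeed=168.5 kt
Leg 5: heading=106.3°, groundspeed=248.9 kt
Leg 6: heading=129.7°, groundspeed=249.3 kt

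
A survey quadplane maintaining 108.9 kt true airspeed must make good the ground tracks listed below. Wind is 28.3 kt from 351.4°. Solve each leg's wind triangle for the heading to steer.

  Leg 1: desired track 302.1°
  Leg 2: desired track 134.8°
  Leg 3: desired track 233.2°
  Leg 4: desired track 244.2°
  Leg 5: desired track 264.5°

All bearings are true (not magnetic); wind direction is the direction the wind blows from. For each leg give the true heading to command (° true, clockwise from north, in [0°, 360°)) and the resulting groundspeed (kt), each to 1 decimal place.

Leg 1: heading=313.5°, groundspeed=88.3 kt
Leg 2: heading=125.9°, groundspeed=130.3 kt
Leg 3: heading=246.4°, groundspeed=119.4 kt
Leg 4: heading=258.6°, groundspeed=113.9 kt
Leg 5: heading=279.5°, groundspeed=103.6 kt

Leg 1: desired track 302.1°; wind correction +11.4° → command heading 313.5°, groundspeed 88.3 kt
Leg 2: desired track 134.8°; wind correction -8.9° → command heading 125.9°, groundspeed 130.3 kt
Leg 3: desired track 233.2°; wind correction +13.2° → command heading 246.4°, groundspeed 119.4 kt
Leg 4: desired track 244.2°; wind correction +14.4° → command heading 258.6°, groundspeed 113.9 kt
Leg 5: desired track 264.5°; wind correction +15.0° → command heading 279.5°, groundspeed 103.6 kt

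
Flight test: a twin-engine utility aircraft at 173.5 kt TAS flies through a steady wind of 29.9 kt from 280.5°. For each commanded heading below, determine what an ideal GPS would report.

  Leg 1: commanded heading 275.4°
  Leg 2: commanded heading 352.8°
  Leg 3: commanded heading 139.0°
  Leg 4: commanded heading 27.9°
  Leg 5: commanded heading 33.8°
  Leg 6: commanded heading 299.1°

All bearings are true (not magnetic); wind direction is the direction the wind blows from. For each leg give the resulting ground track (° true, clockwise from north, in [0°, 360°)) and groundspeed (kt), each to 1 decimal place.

Leg 1: heading 275.4°; drift -1.1° → track 274.3°, groundspeed 143.7 kt
Leg 2: heading 352.8°; drift +9.8° → track 2.6°, groundspeed 166.9 kt
Leg 3: heading 139.0°; drift -5.4° → track 133.6°, groundspeed 197.8 kt
Leg 4: heading 27.9°; drift +8.9° → track 36.8°, groundspeed 184.7 kt
Leg 5: heading 33.8°; drift +8.4° → track 42.2°, groundspeed 187.4 kt
Leg 6: heading 299.1°; drift +3.8° → track 302.9°, groundspeed 145.5 kt

Leg 1: track=274.3°, groundspeed=143.7 kt
Leg 2: track=2.6°, groundspeed=166.9 kt
Leg 3: track=133.6°, groundspeed=197.8 kt
Leg 4: track=36.8°, groundspeed=184.7 kt
Leg 5: track=42.2°, groundspeed=187.4 kt
Leg 6: track=302.9°, groundspeed=145.5 kt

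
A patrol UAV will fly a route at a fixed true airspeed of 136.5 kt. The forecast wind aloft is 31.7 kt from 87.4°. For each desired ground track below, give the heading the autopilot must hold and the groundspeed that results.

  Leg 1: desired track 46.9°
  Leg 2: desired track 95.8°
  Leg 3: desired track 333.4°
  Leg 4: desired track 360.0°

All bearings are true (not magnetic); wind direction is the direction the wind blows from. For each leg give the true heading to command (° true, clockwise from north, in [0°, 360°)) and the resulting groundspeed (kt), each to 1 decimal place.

Leg 1: heading=55.6°, groundspeed=110.8 kt
Leg 2: heading=93.9°, groundspeed=105.1 kt
Leg 3: heading=345.6°, groundspeed=146.3 kt
Leg 4: heading=13.4°, groundspeed=131.3 kt

Leg 1: desired track 46.9°; wind correction +8.7° → command heading 55.6°, groundspeed 110.8 kt
Leg 2: desired track 95.8°; wind correction -1.9° → command heading 93.9°, groundspeed 105.1 kt
Leg 3: desired track 333.4°; wind correction +12.2° → command heading 345.6°, groundspeed 146.3 kt
Leg 4: desired track 360.0°; wind correction +13.4° → command heading 13.4°, groundspeed 131.3 kt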